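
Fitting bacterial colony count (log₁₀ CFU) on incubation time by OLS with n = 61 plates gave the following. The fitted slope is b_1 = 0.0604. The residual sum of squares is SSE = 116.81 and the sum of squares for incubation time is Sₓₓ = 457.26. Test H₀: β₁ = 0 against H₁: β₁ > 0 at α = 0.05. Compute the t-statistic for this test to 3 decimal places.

t = 0.918

MSE = SSE/(n − 2) = 116.81/59 = 1.97983.
SE(b_1) = √(MSE/Sₓₓ) = √(1.97983/457.26) = 0.065801.
t = 0.0604 / 0.065801 = 0.918.
df = n − 2 = 59.
One-sided p ≈ 0.1812, which is ≥ 0.05, so fail to reject H₀.
The data do not give significant evidence that the true slope on incubation time is positive.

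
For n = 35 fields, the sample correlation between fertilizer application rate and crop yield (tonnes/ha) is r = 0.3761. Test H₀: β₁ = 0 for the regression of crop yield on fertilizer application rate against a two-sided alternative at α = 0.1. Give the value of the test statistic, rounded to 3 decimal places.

t = r·√(n − 2)/√(1 − r²) = 0.3761·√33/√0.858549 = 2.332.
df = n − 2 = 33.
Two-sided p ≈ 0.0260, which is < 0.1, so reject H₀.
There is evidence of a linear association between fertilizer application rate and crop yield.

t = 2.332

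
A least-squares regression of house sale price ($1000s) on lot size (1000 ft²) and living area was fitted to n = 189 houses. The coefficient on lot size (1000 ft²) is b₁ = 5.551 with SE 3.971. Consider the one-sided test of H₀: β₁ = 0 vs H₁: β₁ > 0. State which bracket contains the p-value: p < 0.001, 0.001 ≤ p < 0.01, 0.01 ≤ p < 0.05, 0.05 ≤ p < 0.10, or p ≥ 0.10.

t = 5.551 / 3.971 = 1.398.
df = n − k − 1 = 189 − 2 − 1 = 186.
One-sided p = P(T_{186} > t) ≈ 0.0819.
So 0.05 ≤ p < 0.10.

0.05 ≤ p < 0.10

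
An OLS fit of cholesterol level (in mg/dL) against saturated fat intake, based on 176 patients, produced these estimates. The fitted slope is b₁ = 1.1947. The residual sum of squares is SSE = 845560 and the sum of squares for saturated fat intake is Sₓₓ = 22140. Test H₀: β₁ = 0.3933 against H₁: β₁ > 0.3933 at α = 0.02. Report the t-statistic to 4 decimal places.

t = 1.7106

MSE = SSE/(n − 2) = 845560/174 = 4859.54.
SE(b₁) = √(MSE/Sₓₓ) = √(4859.54/22140) = 0.468499.
t = (1.1947 − 0.3933) / 0.468499 = 1.7106.
df = n − 2 = 174.
One-sided p ≈ 0.0445, which is ≥ 0.02, so fail to reject H₀.
The data do not give significant evidence that the true slope on saturated fat intake exceeds 0.3933 mg/dL per unit.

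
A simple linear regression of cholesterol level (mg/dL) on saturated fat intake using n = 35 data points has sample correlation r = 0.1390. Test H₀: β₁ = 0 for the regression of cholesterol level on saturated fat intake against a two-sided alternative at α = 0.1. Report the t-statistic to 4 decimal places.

t = 0.8063

t = r·√(n − 2)/√(1 − r²) = 0.1390·√33/√0.980679 = 0.8063.
df = n − 2 = 33.
Two-sided p ≈ 0.4258, which is ≥ 0.1, so fail to reject H₀.
The data do not give significant evidence of a linear association between saturated fat intake and cholesterol level.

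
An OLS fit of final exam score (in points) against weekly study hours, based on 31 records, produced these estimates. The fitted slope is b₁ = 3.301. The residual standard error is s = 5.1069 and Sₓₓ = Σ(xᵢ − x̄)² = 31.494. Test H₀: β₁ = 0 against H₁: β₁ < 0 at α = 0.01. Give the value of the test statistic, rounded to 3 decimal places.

SE(b₁) = s/√Sₓₓ = 5.1069/√31.494 = 0.910004.
t = 3.301 / 0.910004 = 3.627.
df = n − 2 = 29.
One-sided p ≈ 0.9995, which is ≥ 0.01, so fail to reject H₀.
The data do not give significant evidence that the true slope on weekly study hours is negative.

t = 3.627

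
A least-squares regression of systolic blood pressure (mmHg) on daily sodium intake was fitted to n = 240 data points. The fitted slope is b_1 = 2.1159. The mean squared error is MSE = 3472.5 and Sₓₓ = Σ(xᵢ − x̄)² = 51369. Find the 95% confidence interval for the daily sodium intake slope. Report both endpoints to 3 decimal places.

(1.604, 2.628)

SE(b_1) = √(MSE/Sₓₓ) = √(3472.5/51369) = 0.259998.
df = n − 2 = 238.
t* = t_{0.025, 238} = 1.969982.
Margin = t* × SE = 1.969982 × 0.259998 = 0.51219.
CI: 2.1159 ± 0.51219 → (1.604, 2.628).
With 95% confidence, each one-unit increase in daily sodium intake is associated with a change of between 1.604 and 2.628 mmHg in systolic blood pressure.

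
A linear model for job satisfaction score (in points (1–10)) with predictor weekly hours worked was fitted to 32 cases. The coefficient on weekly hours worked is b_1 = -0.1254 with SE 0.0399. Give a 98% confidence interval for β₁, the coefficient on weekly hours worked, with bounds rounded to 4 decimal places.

(-0.2234, -0.0274)

df = n − 2 = 32 − 2 = 30.
t* = t_{0.01, 30} = 2.457262.
Margin = t* × SE = 2.457262 × 0.0399 = 0.098045.
CI: -0.1254 ± 0.098045 → (-0.2234, -0.0274).
With 98% confidence, each one-unit increase in weekly hours worked is associated with a change of between -0.2234 and -0.0274 points (1–10) in job satisfaction score.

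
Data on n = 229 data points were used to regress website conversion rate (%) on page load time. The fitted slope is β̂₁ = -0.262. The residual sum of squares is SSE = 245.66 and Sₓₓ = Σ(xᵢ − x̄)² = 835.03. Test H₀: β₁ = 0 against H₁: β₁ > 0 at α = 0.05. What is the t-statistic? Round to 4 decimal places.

MSE = SSE/(n − 2) = 245.66/227 = 1.0822.
SE(β̂₁) = √(MSE/Sₓₓ) = √(1.0822/835.03) = 0.0360001.
t = -0.262 / 0.0360001 = -7.2778.
df = n − 2 = 227.
One-sided p ≈ 1.0000, which is ≥ 0.05, so fail to reject H₀.
The data do not give significant evidence that the true slope on page load time is positive.

t = -7.2778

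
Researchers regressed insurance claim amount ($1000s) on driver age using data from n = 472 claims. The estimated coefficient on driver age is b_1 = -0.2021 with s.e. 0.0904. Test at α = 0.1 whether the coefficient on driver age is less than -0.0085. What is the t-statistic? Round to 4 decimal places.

t = -2.1416

H₀: β₁ = -0.0085 vs H₁: β₁ < -0.0085.
t = (b_1 − β₁⁰)/SE = (-0.2021 − (-0.0085)) / 0.0904 = -2.1416.
df = n − 2 = 472 − 2 = 470.
One-sided p ≈ 0.0164, which is < 0.1, so reject H₀.
There is evidence that the true slope on driver age is below -0.0085 $1000s per unit.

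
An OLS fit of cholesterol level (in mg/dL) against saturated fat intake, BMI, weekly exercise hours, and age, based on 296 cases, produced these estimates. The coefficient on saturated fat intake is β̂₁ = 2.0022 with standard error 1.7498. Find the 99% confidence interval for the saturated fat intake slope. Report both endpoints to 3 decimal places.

df = n − k − 1 = 296 − 4 − 1 = 291.
t* = t_{0.005, 291} = 2.592829.
Margin = t* × SE = 2.592829 × 1.7498 = 4.53693.
CI: 2.0022 ± 4.53693 → (-2.535, 6.539).
With 99% confidence, each one-unit increase in saturated fat intake is associated with a change of between -2.535 and 6.539 mg/dL in cholesterol level, holding the other predictors fixed.

(-2.535, 6.539)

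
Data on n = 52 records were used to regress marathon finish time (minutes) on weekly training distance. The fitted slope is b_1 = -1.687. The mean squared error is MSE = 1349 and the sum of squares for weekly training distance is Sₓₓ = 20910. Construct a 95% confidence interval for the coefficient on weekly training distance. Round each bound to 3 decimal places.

SE(b_1) = √(MSE/Sₓₓ) = √(1349/20910) = 0.253997.
df = n − 2 = 50.
t* = t_{0.025, 50} = 2.008559.
Margin = t* × SE = 2.008559 × 0.253997 = 0.51017.
CI: -1.687 ± 0.51017 → (-2.197, -1.177).
With 95% confidence, each one-unit increase in weekly training distance is associated with a change of between -2.197 and -1.177 minutes in marathon finish time.

(-2.197, -1.177)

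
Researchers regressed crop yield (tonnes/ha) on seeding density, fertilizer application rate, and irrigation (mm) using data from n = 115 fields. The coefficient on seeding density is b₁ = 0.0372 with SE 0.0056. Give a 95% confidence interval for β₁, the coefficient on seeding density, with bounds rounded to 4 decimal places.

(0.0261, 0.0483)

df = n − k − 1 = 115 − 3 − 1 = 111.
t* = t_{0.025, 111} = 1.981567.
Margin = t* × SE = 1.981567 × 0.0056 = 0.011097.
CI: 0.0372 ± 0.011097 → (0.0261, 0.0483).
With 95% confidence, each one-unit increase in seeding density is associated with a change of between 0.0261 and 0.0483 tonnes/ha in crop yield, holding the other predictors fixed.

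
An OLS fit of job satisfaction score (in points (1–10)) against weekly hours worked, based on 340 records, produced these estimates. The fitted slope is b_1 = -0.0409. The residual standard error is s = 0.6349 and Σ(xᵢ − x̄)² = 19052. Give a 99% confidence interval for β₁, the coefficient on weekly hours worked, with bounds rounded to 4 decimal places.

(-0.0528, -0.0290)

SE(b_1) = s/√Sₓₓ = 0.6349/√19052 = 0.00459976.
df = n − 2 = 338.
t* = t_{0.005, 338} = 2.590453.
Margin = t* × SE = 2.590453 × 0.00459976 = 0.011915.
CI: -0.0409 ± 0.011915 → (-0.0528, -0.0290).
With 99% confidence, each one-unit increase in weekly hours worked is associated with a change of between -0.0528 and -0.0290 points (1–10) in job satisfaction score.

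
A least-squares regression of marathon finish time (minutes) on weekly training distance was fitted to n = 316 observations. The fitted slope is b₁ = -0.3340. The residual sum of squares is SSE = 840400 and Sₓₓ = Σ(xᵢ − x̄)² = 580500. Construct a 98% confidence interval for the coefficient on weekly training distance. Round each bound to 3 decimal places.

MSE = SSE/(n − 2) = 840400/314 = 2676.43.
SE(b₁) = √(MSE/Sₓₓ) = √(2676.43/580500) = 0.0679011.
df = n − 2 = 314.
t* = t_{0.01, 314} = 2.338282.
Margin = t* × SE = 2.338282 × 0.0679011 = 0.15877.
CI: -0.3340 ± 0.15877 → (-0.493, -0.175).
With 98% confidence, each one-unit increase in weekly training distance is associated with a change of between -0.493 and -0.175 minutes in marathon finish time.

(-0.493, -0.175)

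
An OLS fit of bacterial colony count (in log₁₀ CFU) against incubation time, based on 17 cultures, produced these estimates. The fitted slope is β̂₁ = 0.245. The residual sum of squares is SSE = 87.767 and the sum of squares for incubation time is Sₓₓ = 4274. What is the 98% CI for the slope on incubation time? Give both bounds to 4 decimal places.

MSE = SSE/(n − 2) = 87.767/15 = 5.85113.
SE(β̂₁) = √(MSE/Sₓₓ) = √(5.85113/4274) = 0.0370001.
df = n − 2 = 15.
t* = t_{0.01, 15} = 2.60248.
Margin = t* × SE = 2.60248 × 0.0370001 = 0.096292.
CI: 0.245 ± 0.096292 → (0.1487, 0.3413).
With 98% confidence, each one-unit increase in incubation time is associated with a change of between 0.1487 and 0.3413 log₁₀ CFU in bacterial colony count.

(0.1487, 0.3413)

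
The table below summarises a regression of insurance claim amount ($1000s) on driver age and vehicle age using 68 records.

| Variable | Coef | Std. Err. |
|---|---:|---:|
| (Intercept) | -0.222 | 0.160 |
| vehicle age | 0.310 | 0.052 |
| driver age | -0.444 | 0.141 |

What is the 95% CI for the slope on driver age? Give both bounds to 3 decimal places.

Read off: b = -0.444, SE = 0.141 for driver age.
df = n − k − 1 = 68 − 2 − 1 = 65.
t* = t_{0.025, 65} = 1.997138.
Margin = t* × SE = 1.997138 × 0.141 = 0.28160.
CI: -0.444 ± 0.28160 → (-0.726, -0.162).

(-0.726, -0.162)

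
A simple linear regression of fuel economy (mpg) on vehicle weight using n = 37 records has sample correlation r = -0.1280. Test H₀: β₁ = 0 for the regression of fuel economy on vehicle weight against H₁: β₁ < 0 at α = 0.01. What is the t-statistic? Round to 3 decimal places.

t = -0.764

t = r·√(n − 2)/√(1 − r²) = -0.1280·√35/√0.983616 = -0.764.
df = n − 2 = 35.
One-sided p ≈ 0.2251, which is ≥ 0.01, so fail to reject H₀.
The data do not give significant evidence of a linear association between vehicle weight and fuel economy.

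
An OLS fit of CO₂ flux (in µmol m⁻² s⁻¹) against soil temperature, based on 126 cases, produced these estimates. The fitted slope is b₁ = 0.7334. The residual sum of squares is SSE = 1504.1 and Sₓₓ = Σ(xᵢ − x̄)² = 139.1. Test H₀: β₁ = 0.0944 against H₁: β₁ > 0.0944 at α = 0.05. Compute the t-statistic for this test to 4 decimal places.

t = 2.1639

MSE = SSE/(n − 2) = 1504.1/124 = 12.1298.
SE(b₁) = √(MSE/Sₓₓ) = √(12.1298/139.1) = 0.2953.
t = (0.7334 − 0.0944) / 0.2953 = 2.1639.
df = n − 2 = 124.
One-sided p ≈ 0.0162, which is < 0.05, so reject H₀.
There is evidence that the true slope on soil temperature exceeds 0.0944 µmol m⁻² s⁻¹ per unit.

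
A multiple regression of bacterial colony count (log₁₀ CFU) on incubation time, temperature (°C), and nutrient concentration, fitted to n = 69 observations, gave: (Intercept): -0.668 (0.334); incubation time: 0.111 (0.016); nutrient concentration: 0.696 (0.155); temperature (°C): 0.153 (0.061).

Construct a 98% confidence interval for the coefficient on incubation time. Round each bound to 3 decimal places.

Read off: b = 0.111, SE = 0.016 for incubation time.
df = n − k − 1 = 69 − 3 − 1 = 65.
t* = t_{0.01, 65} = 2.385097.
Margin = t* × SE = 2.385097 × 0.016 = 0.03816.
CI: 0.111 ± 0.03816 → (0.073, 0.149).

(0.073, 0.149)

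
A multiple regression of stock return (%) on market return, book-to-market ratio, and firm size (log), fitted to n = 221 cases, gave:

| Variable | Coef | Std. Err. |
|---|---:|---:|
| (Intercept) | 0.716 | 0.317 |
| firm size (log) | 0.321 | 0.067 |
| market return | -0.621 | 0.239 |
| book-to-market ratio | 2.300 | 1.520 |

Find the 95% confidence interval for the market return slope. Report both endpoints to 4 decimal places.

Read off: b = -0.621, SE = 0.239 for market return.
df = n − k − 1 = 221 − 3 − 1 = 217.
t* = t_{0.025, 217} = 1.970956.
Margin = t* × SE = 1.970956 × 0.239 = 0.471059.
CI: -0.621 ± 0.471059 → (-1.0921, -0.1499).

(-1.0921, -0.1499)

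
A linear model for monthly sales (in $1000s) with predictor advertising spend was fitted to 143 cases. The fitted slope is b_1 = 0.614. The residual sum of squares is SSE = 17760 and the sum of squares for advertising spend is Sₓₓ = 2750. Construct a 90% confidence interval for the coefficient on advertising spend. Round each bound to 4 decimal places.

(0.2596, 0.9684)

MSE = SSE/(n − 2) = 17760/141 = 125.957.
SE(b_1) = √(MSE/Sₓₓ) = √(125.957/2750) = 0.214016.
df = n − 2 = 141.
t* = t_{0.05, 141} = 1.655732.
Margin = t* × SE = 1.655732 × 0.214016 = 0.354353.
CI: 0.614 ± 0.354353 → (0.2596, 0.9684).
With 90% confidence, each one-unit increase in advertising spend is associated with a change of between 0.2596 and 0.9684 $1000s in monthly sales.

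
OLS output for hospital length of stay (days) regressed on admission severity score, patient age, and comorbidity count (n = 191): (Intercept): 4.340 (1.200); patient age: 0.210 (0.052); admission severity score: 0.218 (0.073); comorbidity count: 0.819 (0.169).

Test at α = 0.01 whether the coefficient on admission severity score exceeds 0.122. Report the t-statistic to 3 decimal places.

Read off: b = 0.218, SE = 0.073 for admission severity score.
H₀: β₁ = 0.122 vs H₁: β₁ > 0.122.
t = (0.218 − 0.122) / 0.073 = 1.315.
df = n − k − 1 = 191 − 3 − 1 = 187.
One-sided p ≈ 0.0950, which is ≥ 0.01, so fail to reject H₀.
The data do not give significant evidence that the true slope on admission severity score exceeds 0.122 days per unit, holding the other predictors fixed.

t = 1.315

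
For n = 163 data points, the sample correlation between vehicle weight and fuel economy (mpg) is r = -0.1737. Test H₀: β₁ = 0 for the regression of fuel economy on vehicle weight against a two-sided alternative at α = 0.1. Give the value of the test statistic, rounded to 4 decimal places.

t = -2.2380

t = r·√(n − 2)/√(1 − r²) = -0.1737·√161/√0.969828 = -2.2380.
df = n − 2 = 161.
Two-sided p ≈ 0.0266, which is < 0.1, so reject H₀.
There is evidence of a linear association between vehicle weight and fuel economy.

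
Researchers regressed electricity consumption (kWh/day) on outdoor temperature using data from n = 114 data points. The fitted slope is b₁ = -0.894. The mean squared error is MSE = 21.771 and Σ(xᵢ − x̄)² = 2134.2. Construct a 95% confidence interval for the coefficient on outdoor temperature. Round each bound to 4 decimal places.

SE(b₁) = √(MSE/Sₓₓ) = √(21.771/2134.2) = 0.101.
df = n − 2 = 112.
t* = t_{0.025, 112} = 1.981372.
Margin = t* × SE = 1.981372 × 0.101 = 0.200119.
CI: -0.894 ± 0.200119 → (-1.0941, -0.6939).
With 95% confidence, each one-unit increase in outdoor temperature is associated with a change of between -1.0941 and -0.6939 kWh/day in electricity consumption.

(-1.0941, -0.6939)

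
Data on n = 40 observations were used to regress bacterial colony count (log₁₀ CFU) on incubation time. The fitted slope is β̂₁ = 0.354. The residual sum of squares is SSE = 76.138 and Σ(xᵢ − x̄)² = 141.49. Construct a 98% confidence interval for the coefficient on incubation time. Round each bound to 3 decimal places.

(0.065, 0.643)

MSE = SSE/(n − 2) = 76.138/38 = 2.00363.
SE(β̂₁) = √(MSE/Sₓₓ) = √(2.00363/141.49) = 0.119.
df = n − 2 = 38.
t* = t_{0.01, 38} = 2.428568.
Margin = t* × SE = 2.428568 × 0.119 = 0.28900.
CI: 0.354 ± 0.28900 → (0.065, 0.643).
With 98% confidence, each one-unit increase in incubation time is associated with a change of between 0.065 and 0.643 log₁₀ CFU in bacterial colony count.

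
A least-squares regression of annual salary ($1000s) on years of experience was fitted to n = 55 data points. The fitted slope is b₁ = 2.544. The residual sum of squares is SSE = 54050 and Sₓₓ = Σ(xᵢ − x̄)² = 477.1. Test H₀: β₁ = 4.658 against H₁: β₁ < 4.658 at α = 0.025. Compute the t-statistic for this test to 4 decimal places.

t = -1.4459

MSE = SSE/(n − 2) = 54050/53 = 1019.81.
SE(b₁) = √(MSE/Sₓₓ) = √(1019.81/477.1) = 1.46203.
t = (2.544 − 4.658) / 1.46203 = -1.4459.
df = n − 2 = 53.
One-sided p ≈ 0.0770, which is ≥ 0.025, so fail to reject H₀.
The data do not give significant evidence that the true slope on years of experience is below 4.658 $1000s per unit.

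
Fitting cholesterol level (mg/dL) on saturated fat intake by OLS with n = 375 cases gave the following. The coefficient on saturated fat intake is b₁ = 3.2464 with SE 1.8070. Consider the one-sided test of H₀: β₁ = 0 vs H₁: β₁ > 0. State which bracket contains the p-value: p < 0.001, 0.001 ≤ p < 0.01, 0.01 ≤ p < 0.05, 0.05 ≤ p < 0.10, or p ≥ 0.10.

0.01 ≤ p < 0.05

t = 3.2464 / 1.8070 = 1.797.
df = n − 2 = 375 − 2 = 373.
One-sided p = P(T_{373} > t) ≈ 0.0366.
So 0.01 ≤ p < 0.05.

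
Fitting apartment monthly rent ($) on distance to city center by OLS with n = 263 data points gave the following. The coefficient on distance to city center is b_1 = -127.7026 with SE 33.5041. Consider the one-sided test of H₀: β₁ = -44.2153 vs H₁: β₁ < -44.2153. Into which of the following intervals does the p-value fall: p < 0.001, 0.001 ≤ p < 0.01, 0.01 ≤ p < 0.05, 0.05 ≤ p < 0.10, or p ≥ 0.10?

0.001 ≤ p < 0.01

t = (-127.7026 − (-44.2153)) / 33.5041 = -2.492.
df = n − 2 = 263 − 2 = 261.
One-sided p = P(T_{261} < t) ≈ 0.0067.
So 0.001 ≤ p < 0.01.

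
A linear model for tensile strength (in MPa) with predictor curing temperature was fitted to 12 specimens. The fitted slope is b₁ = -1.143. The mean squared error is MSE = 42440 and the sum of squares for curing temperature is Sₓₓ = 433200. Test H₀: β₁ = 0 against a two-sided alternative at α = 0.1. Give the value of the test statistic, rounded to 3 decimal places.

SE(b₁) = √(MSE/Sₓₓ) = √(42440/433200) = 0.312999.
t = -1.143 / 0.312999 = -3.652.
df = n − 2 = 10.
Two-sided p ≈ 0.0044, which is < 0.1, so reject H₀.
There is evidence that curing temperature is associated with tensile strength.

t = -3.652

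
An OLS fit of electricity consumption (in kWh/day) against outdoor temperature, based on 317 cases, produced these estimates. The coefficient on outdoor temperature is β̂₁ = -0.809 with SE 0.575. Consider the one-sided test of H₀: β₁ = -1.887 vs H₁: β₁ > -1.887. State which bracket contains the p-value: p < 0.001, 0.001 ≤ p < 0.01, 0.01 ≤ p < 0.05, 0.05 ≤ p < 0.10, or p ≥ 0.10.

0.01 ≤ p < 0.05

t = (-0.809 − (-1.887)) / 0.575 = 1.875.
df = n − 2 = 317 − 2 = 315.
One-sided p = P(T_{315} > t) ≈ 0.0309.
So 0.01 ≤ p < 0.05.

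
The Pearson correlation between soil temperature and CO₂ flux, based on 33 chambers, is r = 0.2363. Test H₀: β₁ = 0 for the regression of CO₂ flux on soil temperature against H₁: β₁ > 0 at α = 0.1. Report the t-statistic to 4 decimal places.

t = 1.3540

t = r·√(n − 2)/√(1 − r²) = 0.2363·√31/√0.944162 = 1.3540.
df = n − 2 = 31.
One-sided p ≈ 0.0928, which is < 0.1, so reject H₀.
There is evidence of a linear association between soil temperature and CO₂ flux.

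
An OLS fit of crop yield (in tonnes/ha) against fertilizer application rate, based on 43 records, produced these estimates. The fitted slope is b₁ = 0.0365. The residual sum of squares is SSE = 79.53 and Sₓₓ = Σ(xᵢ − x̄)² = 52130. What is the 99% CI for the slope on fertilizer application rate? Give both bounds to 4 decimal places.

(0.0200, 0.0530)

MSE = SSE/(n − 2) = 79.53/41 = 1.93976.
SE(b₁) = √(MSE/Sₓₓ) = √(1.93976/52130) = 0.0061.
df = n − 2 = 41.
t* = t_{0.005, 41} = 2.701181.
Margin = t* × SE = 2.701181 × 0.0061 = 0.016477.
CI: 0.0365 ± 0.016477 → (0.0200, 0.0530).
With 99% confidence, each one-unit increase in fertilizer application rate is associated with a change of between 0.0200 and 0.0530 tonnes/ha in crop yield.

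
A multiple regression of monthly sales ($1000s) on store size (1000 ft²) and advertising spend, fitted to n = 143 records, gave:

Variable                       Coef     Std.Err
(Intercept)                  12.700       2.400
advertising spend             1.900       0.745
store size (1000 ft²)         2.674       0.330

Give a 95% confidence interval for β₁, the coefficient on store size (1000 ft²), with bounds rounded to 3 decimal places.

(2.022, 3.326)

Read off: b = 2.674, SE = 0.330 for store size (1000 ft²).
df = n − k − 1 = 143 − 2 − 1 = 140.
t* = t_{0.025, 140} = 1.977054.
Margin = t* × SE = 1.977054 × 0.330 = 0.65243.
CI: 2.674 ± 0.65243 → (2.022, 3.326).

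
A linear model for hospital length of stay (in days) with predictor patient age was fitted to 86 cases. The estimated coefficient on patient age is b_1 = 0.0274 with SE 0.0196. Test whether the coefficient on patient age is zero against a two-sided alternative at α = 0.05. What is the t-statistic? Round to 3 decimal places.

t = 1.398

H₀: β₁ = 0 vs H₁: β₁ ≠ 0.
t = (b_1 − β₁⁰)/SE = 0.0274 / 0.0196 = 1.398.
df = n − 2 = 86 − 2 = 84.
Two-sided p ≈ 0.1658, which is ≥ 0.05, so fail to reject H₀.
The data do not give significant evidence of an association between patient age and hospital length of stay.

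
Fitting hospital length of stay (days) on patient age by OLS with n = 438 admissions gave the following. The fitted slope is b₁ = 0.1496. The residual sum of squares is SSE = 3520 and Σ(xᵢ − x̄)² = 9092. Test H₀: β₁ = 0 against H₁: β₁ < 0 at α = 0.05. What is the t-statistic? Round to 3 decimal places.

MSE = SSE/(n − 2) = 3520/436 = 8.07339.
SE(b₁) = √(MSE/Sₓₓ) = √(8.07339/9092) = 0.0297988.
t = 0.1496 / 0.0297988 = 5.020.
df = n − 2 = 436.
One-sided p ≈ 1.0000, which is ≥ 0.05, so fail to reject H₀.
The data do not give significant evidence that the true slope on patient age is negative.

t = 5.020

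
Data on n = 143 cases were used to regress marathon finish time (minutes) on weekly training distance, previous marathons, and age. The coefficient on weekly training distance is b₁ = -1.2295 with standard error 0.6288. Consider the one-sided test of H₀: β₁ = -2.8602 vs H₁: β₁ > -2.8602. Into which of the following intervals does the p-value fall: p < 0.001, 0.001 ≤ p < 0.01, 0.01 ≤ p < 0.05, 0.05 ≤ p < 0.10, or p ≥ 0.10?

t = (-1.2295 − (-2.8602)) / 0.6288 = 2.593.
df = n − k − 1 = 143 − 3 − 1 = 139.
One-sided p = P(T_{139} > t) ≈ 0.0053.
So 0.001 ≤ p < 0.01.

0.001 ≤ p < 0.01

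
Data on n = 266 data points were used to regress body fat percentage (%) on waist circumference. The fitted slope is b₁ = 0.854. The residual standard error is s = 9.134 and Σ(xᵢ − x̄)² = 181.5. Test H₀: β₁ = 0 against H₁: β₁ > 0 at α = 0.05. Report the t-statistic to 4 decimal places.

t = 1.2596

SE(b₁) = s/√Sₓₓ = 9.134/√181.5 = 0.677989.
t = 0.854 / 0.677989 = 1.2596.
df = n − 2 = 264.
One-sided p ≈ 0.1045, which is ≥ 0.05, so fail to reject H₀.
The data do not give significant evidence that the true slope on waist circumference is positive.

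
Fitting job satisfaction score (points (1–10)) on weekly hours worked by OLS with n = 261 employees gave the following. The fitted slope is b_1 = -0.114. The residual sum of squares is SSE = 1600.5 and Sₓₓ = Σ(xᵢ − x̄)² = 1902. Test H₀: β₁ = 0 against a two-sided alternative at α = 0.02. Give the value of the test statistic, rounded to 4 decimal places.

MSE = SSE/(n − 2) = 1600.5/259 = 6.17954.
SE(b_1) = √(MSE/Sₓₓ) = √(6.17954/1902) = 0.0569997.
t = -0.114 / 0.0569997 = -2.0000.
df = n − 2 = 259.
Two-sided p ≈ 0.0465, which is ≥ 0.02, so fail to reject H₀.
The data do not give significant evidence of an association between weekly hours worked and job satisfaction score.

t = -2.0000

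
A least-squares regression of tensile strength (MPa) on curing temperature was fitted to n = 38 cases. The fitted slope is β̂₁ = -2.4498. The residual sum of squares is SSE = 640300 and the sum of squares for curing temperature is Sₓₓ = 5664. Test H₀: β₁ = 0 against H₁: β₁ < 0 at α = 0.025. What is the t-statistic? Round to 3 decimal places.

t = -1.382

MSE = SSE/(n − 2) = 640300/36 = 17786.1.
SE(β̂₁) = √(MSE/Sₓₓ) = √(17786.1/5664) = 1.77206.
t = -2.4498 / 1.77206 = -1.382.
df = n − 2 = 36.
One-sided p ≈ 0.0877, which is ≥ 0.025, so fail to reject H₀.
The data do not give significant evidence that the true slope on curing temperature is negative.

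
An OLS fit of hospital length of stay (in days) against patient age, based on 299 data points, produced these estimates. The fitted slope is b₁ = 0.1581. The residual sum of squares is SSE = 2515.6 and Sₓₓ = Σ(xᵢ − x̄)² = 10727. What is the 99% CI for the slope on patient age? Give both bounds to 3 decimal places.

(0.085, 0.231)

MSE = SSE/(n − 2) = 2515.6/297 = 8.47003.
SE(b₁) = √(MSE/Sₓₓ) = √(8.47003/10727) = 0.0280998.
df = n − 2 = 297.
t* = t_{0.005, 297} = 2.592484.
Margin = t* × SE = 2.592484 × 0.0280998 = 0.07285.
CI: 0.1581 ± 0.07285 → (0.085, 0.231).
With 99% confidence, each one-unit increase in patient age is associated with a change of between 0.085 and 0.231 days in hospital length of stay.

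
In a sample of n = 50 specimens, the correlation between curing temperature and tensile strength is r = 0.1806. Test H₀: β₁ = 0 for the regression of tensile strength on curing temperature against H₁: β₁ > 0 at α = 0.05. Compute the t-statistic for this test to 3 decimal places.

t = 1.272

t = r·√(n − 2)/√(1 − r²) = 0.1806·√48/√0.967384 = 1.272.
df = n − 2 = 48.
One-sided p ≈ 0.1047, which is ≥ 0.05, so fail to reject H₀.
The data do not give significant evidence of a linear association between curing temperature and tensile strength.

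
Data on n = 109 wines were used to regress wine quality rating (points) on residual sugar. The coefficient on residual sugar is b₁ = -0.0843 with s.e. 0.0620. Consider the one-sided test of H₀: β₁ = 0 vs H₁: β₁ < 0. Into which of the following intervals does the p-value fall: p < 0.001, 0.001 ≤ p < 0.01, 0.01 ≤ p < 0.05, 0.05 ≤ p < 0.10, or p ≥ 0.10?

t = -0.0843 / 0.0620 = -1.360.
df = n − 2 = 109 − 2 = 107.
One-sided p = P(T_{107} < t) ≈ 0.0884.
So 0.05 ≤ p < 0.10.

0.05 ≤ p < 0.10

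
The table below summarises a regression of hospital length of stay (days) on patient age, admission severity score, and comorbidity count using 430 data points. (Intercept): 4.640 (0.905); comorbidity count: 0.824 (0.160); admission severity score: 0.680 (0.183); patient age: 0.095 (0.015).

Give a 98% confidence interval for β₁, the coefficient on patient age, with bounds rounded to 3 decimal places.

Read off: b = 0.095, SE = 0.015 for patient age.
df = n − k − 1 = 430 − 3 − 1 = 426.
t* = t_{0.01, 426} = 2.335133.
Margin = t* × SE = 2.335133 × 0.015 = 0.03503.
CI: 0.095 ± 0.03503 → (0.060, 0.130).

(0.060, 0.130)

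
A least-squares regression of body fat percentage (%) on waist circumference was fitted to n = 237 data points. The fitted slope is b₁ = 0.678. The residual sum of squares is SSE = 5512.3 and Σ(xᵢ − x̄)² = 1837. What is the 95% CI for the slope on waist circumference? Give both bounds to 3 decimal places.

MSE = SSE/(n − 2) = 5512.3/235 = 23.4566.
SE(b₁) = √(MSE/Sₓₓ) = √(23.4566/1837) = 0.113.
df = n − 2 = 235.
t* = t_{0.025, 235} = 1.97011.
Margin = t* × SE = 1.97011 × 0.113 = 0.22262.
CI: 0.678 ± 0.22262 → (0.455, 0.901).
With 95% confidence, each one-unit increase in waist circumference is associated with a change of between 0.455 and 0.901 % in body fat percentage.

(0.455, 0.901)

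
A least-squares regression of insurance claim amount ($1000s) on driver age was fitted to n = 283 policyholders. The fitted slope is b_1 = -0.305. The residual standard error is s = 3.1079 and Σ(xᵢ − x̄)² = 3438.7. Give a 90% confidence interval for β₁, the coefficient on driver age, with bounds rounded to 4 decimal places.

SE(b_1) = s/√Sₓₓ = 3.1079/√3438.7 = 0.0529993.
df = n − 2 = 281.
t* = t_{0.05, 281} = 1.650294.
Margin = t* × SE = 1.650294 × 0.0529993 = 0.087464.
CI: -0.305 ± 0.087464 → (-0.3925, -0.2175).
With 90% confidence, each one-unit increase in driver age is associated with a change of between -0.3925 and -0.2175 $1000s in insurance claim amount.

(-0.3925, -0.2175)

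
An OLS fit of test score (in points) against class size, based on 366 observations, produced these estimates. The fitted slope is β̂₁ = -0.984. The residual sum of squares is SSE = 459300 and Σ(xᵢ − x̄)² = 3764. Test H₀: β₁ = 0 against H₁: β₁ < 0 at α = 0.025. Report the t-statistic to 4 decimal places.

t = -1.6995

MSE = SSE/(n − 2) = 459300/364 = 1261.81.
SE(β̂₁) = √(MSE/Sₓₓ) = √(1261.81/3764) = 0.578992.
t = -0.984 / 0.578992 = -1.6995.
df = n − 2 = 364.
One-sided p ≈ 0.0450, which is ≥ 0.025, so fail to reject H₀.
The data do not give significant evidence that the true slope on class size is negative.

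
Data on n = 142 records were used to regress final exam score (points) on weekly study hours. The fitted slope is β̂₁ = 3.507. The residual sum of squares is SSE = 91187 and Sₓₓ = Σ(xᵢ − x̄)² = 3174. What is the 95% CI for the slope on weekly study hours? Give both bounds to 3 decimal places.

(2.611, 4.403)

MSE = SSE/(n − 2) = 91187/140 = 651.336.
SE(β̂₁) = √(MSE/Sₓₓ) = √(651.336/3174) = 0.453001.
df = n − 2 = 140.
t* = t_{0.025, 140} = 1.977054.
Margin = t* × SE = 1.977054 × 0.453001 = 0.89561.
CI: 3.507 ± 0.89561 → (2.611, 4.403).
With 95% confidence, each one-unit increase in weekly study hours is associated with a change of between 2.611 and 4.403 points in final exam score.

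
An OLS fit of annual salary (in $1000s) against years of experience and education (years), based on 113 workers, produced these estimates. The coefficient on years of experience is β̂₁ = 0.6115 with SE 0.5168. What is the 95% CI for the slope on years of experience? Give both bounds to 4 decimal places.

df = n − k − 1 = 113 − 2 − 1 = 110.
t* = t_{0.025, 110} = 1.981765.
Margin = t* × SE = 1.981765 × 0.5168 = 1.024176.
CI: 0.6115 ± 1.024176 → (-0.4127, 1.6357).
With 95% confidence, each one-unit increase in years of experience is associated with a change of between -0.4127 and 1.6357 $1000s in annual salary, holding the other predictors fixed.

(-0.4127, 1.6357)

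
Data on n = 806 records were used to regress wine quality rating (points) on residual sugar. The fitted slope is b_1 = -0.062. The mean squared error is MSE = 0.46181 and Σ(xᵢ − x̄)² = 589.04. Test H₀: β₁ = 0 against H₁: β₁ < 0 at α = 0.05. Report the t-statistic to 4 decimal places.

t = -2.2143

SE(b_1) = √(MSE/Sₓₓ) = √(0.46181/589.04) = 0.0280001.
t = -0.062 / 0.0280001 = -2.2143.
df = n − 2 = 804.
One-sided p ≈ 0.0135, which is < 0.05, so reject H₀.
There is evidence that the true slope on residual sugar is negative.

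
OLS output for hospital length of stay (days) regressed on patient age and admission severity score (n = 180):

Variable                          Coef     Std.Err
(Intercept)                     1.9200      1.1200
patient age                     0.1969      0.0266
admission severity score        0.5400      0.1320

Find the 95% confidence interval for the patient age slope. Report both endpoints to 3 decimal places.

(0.144, 0.249)

Read off: b = 0.1969, SE = 0.0266 for patient age.
df = n − k − 1 = 180 − 2 − 1 = 177.
t* = t_{0.025, 177} = 1.973457.
Margin = t* × SE = 1.973457 × 0.0266 = 0.05249.
CI: 0.1969 ± 0.05249 → (0.144, 0.249).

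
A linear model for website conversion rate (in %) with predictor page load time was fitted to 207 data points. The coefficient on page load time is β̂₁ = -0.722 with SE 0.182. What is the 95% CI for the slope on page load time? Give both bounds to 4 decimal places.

df = n − 2 = 207 − 2 = 205.
t* = t_{0.025, 205} = 1.971603.
Margin = t* × SE = 1.971603 × 0.182 = 0.358832.
CI: -0.722 ± 0.358832 → (-1.0808, -0.3632).
With 95% confidence, each one-unit increase in page load time is associated with a change of between -1.0808 and -0.3632 % in website conversion rate.

(-1.0808, -0.3632)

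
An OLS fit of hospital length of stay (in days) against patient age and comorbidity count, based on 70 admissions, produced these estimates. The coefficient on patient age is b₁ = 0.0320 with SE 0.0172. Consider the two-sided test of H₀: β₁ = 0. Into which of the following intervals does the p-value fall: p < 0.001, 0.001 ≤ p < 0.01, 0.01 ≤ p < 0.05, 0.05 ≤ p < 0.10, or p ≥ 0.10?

t = 0.0320 / 0.0172 = 1.860.
df = n − k − 1 = 70 − 2 − 1 = 67.
Two-sided p = 2·P(T_{67} > |t|) ≈ 0.0672.
So 0.05 ≤ p < 0.10.

0.05 ≤ p < 0.10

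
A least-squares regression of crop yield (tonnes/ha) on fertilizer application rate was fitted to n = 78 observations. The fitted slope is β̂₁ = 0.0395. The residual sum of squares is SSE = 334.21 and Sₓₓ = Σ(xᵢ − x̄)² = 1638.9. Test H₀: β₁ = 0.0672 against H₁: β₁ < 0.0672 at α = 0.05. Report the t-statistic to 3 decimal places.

t = -0.535

MSE = SSE/(n − 2) = 334.21/76 = 4.3975.
SE(β̂₁) = √(MSE/Sₓₓ) = √(4.3975/1638.9) = 0.0517996.
t = (0.0395 − 0.0672) / 0.0517996 = -0.535.
df = n − 2 = 76.
One-sided p ≈ 0.2972, which is ≥ 0.05, so fail to reject H₀.
The data do not give significant evidence that the true slope on fertilizer application rate is below 0.0672 tonnes/ha per unit.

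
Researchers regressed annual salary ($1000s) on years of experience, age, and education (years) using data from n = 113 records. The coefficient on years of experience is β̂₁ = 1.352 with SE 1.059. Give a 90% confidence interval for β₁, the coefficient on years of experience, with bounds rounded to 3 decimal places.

(-0.405, 3.109)

df = n − k − 1 = 113 − 3 − 1 = 109.
t* = t_{0.05, 109} = 1.658953.
Margin = t* × SE = 1.658953 × 1.059 = 1.75683.
CI: 1.352 ± 1.75683 → (-0.405, 3.109).
With 90% confidence, each one-unit increase in years of experience is associated with a change of between -0.405 and 3.109 $1000s in annual salary, holding the other predictors fixed.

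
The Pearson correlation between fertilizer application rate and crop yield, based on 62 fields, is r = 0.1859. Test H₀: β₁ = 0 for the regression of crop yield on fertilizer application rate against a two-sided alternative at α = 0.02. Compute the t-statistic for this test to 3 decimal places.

t = 1.466

t = r·√(n − 2)/√(1 − r²) = 0.1859·√60/√0.965441 = 1.466.
df = n − 2 = 60.
Two-sided p ≈ 0.1480, which is ≥ 0.02, so fail to reject H₀.
The data do not give significant evidence of a linear association between fertilizer application rate and crop yield.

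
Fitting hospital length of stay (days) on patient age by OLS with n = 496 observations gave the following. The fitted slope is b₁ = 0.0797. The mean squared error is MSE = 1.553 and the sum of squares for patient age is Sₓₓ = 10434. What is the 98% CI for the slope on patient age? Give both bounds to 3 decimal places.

SE(b₁) = √(MSE/Sₓₓ) = √(1.553/10434) = 0.0122.
df = n − 2 = 494.
t* = t_{0.01, 494} = 2.33392.
Margin = t* × SE = 2.33392 × 0.0122 = 0.02847.
CI: 0.0797 ± 0.02847 → (0.051, 0.108).
With 98% confidence, each one-unit increase in patient age is associated with a change of between 0.051 and 0.108 days in hospital length of stay.

(0.051, 0.108)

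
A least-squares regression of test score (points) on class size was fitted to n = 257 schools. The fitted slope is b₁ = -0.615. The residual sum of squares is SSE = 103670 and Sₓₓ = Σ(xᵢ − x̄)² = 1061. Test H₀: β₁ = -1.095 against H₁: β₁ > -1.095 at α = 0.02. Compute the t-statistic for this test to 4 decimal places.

t = 0.7754

MSE = SSE/(n − 2) = 103670/255 = 406.549.
SE(b₁) = √(MSE/Sₓₓ) = √(406.549/1061) = 0.619012.
t = (-0.615 − (-1.095)) / 0.619012 = 0.7754.
df = n − 2 = 255.
One-sided p ≈ 0.2194, which is ≥ 0.02, so fail to reject H₀.
The data do not give significant evidence that the true slope on class size exceeds -1.095 points per unit.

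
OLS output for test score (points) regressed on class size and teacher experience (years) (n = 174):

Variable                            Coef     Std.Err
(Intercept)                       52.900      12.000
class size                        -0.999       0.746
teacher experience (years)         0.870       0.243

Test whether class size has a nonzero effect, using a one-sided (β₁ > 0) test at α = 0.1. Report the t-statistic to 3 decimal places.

t = -1.339

Read off: b = -0.999, SE = 0.746 for class size.
H₀: β₁ = 0 vs H₁: β₁ > 0.
t = -0.999 / 0.746 = -1.339.
df = n − k − 1 = 174 − 2 − 1 = 171.
One-sided p ≈ 0.9088, which is ≥ 0.1, so fail to reject H₀.
The data do not give significant evidence that the true slope on class size is positive, holding the other predictors fixed.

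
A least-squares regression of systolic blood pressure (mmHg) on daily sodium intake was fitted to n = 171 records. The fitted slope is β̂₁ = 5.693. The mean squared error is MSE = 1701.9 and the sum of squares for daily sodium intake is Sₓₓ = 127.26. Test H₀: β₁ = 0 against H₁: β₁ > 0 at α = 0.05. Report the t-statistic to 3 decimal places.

SE(β̂₁) = √(MSE/Sₓₓ) = √(1701.9/127.26) = 3.65697.
t = 5.693 / 3.65697 = 1.557.
df = n − 2 = 169.
One-sided p ≈ 0.0607, which is ≥ 0.05, so fail to reject H₀.
The data do not give significant evidence that the true slope on daily sodium intake is positive.

t = 1.557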